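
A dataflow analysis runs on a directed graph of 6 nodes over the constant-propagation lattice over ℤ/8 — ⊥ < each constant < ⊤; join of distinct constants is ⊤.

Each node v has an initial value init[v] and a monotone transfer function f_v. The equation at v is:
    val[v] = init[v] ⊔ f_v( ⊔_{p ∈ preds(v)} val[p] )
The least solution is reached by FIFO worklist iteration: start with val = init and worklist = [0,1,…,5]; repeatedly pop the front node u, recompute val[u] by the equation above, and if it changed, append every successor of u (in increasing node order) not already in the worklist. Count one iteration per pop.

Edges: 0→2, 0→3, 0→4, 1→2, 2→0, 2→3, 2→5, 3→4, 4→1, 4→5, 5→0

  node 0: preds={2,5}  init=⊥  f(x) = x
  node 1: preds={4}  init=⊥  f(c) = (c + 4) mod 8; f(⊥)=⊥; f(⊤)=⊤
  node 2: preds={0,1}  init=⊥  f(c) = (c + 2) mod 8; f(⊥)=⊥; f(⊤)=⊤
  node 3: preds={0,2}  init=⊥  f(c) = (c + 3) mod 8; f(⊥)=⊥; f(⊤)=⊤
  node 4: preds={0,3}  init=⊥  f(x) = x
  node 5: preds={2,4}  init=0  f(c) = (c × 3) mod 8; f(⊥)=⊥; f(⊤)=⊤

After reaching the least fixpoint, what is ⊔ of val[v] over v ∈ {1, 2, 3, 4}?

⊤

Trace (13 dequeues):
  [1] u=0 | in 0 | out 0 | prev ⊥ | push {}
  [2] u=1 | in ⊥ | out ⊥ | ==
  [3] u=2 | in 0 | out 2 | prev ⊥ | push {0}
  [4] u=3 | in ⊤ | out ⊤ | prev ⊥ | push {}
  [5] u=4 | in ⊤ | out ⊤ | prev ⊥ | push {1}
  [6] u=5 | in ⊤ | out ⊤ | prev 0 | push {}
  [7] u=0 | in ⊤ | out ⊤ | prev 0 | push {2,3,4}
  [8] u=1 | in ⊤ | out ⊤ | prev ⊥ | push {}
  [9] u=2 | in ⊤ | out ⊤ | prev 2 | push {0,5}
  [10] u=3 | in ⊤ | out ⊤ | ==
  [11] u=4 | in ⊤ | out ⊤ | ==
  [12] u=0 | in ⊤ | out ⊤ | ==
  [13] u=5 | in ⊤ | out ⊤ | ==

Converged values:
  [0] ⊤
  [1] ⊤
  [2] ⊤
  [3] ⊤
  [4] ⊤
  [5] ⊤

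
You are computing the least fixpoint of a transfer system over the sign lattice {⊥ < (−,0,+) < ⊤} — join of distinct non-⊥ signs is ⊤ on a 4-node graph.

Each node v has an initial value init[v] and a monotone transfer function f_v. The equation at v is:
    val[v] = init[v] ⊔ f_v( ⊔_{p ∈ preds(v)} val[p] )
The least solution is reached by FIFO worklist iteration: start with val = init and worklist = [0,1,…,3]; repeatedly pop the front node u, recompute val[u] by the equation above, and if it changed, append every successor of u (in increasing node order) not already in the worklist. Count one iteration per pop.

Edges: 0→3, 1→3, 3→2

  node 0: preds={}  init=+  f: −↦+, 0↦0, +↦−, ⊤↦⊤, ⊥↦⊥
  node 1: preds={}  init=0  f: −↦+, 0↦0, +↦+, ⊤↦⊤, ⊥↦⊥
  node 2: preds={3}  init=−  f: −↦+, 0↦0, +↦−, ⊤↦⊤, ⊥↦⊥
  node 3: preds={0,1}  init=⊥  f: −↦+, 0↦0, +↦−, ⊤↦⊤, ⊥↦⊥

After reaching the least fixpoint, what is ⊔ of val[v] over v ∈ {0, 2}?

⊤

Worklist (5 pops):
  #1 pop 0: in=⊥ → + (no change)
  #2 pop 1: in=⊥ → 0 (no change)
  #3 pop 2: in=⊥ → − (no change)
  #4 pop 3: in=⊤ → ⊤ (was ⊥); enqueue [2]
  #5 pop 2: in=⊤ → ⊤ (was −); enqueue []

Fixpoint:
  val[0] = +
  val[1] = 0
  val[2] = ⊤
  val[3] = ⊤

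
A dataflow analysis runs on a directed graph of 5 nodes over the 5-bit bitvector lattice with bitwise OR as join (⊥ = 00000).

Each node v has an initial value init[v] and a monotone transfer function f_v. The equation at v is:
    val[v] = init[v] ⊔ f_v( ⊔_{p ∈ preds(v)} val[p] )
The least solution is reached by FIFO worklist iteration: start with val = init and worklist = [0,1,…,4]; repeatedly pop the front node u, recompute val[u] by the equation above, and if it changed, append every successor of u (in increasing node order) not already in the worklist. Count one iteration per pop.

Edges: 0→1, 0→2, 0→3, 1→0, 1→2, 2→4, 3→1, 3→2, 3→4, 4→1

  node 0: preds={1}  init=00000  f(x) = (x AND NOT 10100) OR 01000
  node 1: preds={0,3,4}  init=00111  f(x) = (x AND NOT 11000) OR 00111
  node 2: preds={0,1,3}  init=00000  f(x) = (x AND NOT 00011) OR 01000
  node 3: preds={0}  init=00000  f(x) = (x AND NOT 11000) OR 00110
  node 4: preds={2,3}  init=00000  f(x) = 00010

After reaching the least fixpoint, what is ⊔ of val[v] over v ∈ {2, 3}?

01111

Trace (7 dequeues):
  [1] u=0 | in 00111 | out 01011 | prev 00000 | push {}
  [2] u=1 | in 01011 | out 00111 | ==
  [3] u=2 | in 01111 | out 01100 | prev 00000 | push {}
  [4] u=3 | in 01011 | out 00111 | prev 00000 | push {1,2}
  [5] u=4 | in 01111 | out 00010 | prev 00000 | push {}
  [6] u=1 | in 01111 | out 00111 | ==
  [7] u=2 | in 01111 | out 01100 | ==

Converged values:
  [0] 01011
  [1] 00111
  [2] 01100
  [3] 00111
  [4] 00010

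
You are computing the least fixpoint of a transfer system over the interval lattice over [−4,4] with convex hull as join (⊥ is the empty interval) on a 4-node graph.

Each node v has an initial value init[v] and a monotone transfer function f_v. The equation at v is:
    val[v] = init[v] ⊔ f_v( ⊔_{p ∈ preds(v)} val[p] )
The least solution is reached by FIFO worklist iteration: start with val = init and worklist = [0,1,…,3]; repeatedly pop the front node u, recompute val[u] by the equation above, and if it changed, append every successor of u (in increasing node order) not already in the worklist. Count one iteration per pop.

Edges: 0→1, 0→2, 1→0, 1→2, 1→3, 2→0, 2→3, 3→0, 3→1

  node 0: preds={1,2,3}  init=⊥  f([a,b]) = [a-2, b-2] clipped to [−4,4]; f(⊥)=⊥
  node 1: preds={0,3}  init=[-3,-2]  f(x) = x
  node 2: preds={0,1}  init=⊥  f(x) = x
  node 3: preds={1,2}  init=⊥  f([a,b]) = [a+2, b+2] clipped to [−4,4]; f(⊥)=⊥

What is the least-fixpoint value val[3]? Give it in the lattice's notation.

[-2,4]

Iteration log — 19 steps:
  step 1. node 0  ⊔preds=[-3,-2]  new=[-4,-4]  old=⊥  +wl: 
  step 2. node 1  ⊔preds=[-4,-4]  new=[-4,-2]  old=[-3,-2]  +wl: 0
  step 3. node 2  ⊔preds=[-4,-2]  new=[-4,-2]  old=⊥  +wl: 
  step 4. node 3  ⊔preds=[-4,-2]  new=[-2,0]  old=⊥  +wl: 1
  step 5. node 0  ⊔preds=[-4,0]  new=[-4,-2]  old=[-4,-4]  +wl: 2
  step 6. node 1  ⊔preds=[-4,0]  new=[-4,0]  old=[-4,-2]  +wl: 0,3
  step 7. node 2  ⊔preds=[-4,0]  new=[-4,0]  old=[-4,-2]  +wl: 
  step 8. node 0  ⊔preds=[-4,0]  new=[-4,-2]  stable
  step 9. node 3  ⊔preds=[-4,0]  new=[-2,2]  old=[-2,0]  +wl: 0,1
  step 10. node 0  ⊔preds=[-4,2]  new=[-4,0]  old=[-4,-2]  +wl: 2
  step 11. node 1  ⊔preds=[-4,2]  new=[-4,2]  old=[-4,0]  +wl: 0,3
  step 12. node 2  ⊔preds=[-4,2]  new=[-4,2]  old=[-4,0]  +wl: 
  step 13. node 0  ⊔preds=[-4,2]  new=[-4,0]  stable
  step 14. node 3  ⊔preds=[-4,2]  new=[-2,4]  old=[-2,2]  +wl: 0,1
  step 15. node 0  ⊔preds=[-4,4]  new=[-4,2]  old=[-4,0]  +wl: 2
  step 16. node 1  ⊔preds=[-4,4]  new=[-4,4]  old=[-4,2]  +wl: 0,3
  step 17. node 2  ⊔preds=[-4,4]  new=[-4,4]  old=[-4,2]  +wl: 
  step 18. node 0  ⊔preds=[-4,4]  new=[-4,2]  stable
  step 19. node 3  ⊔preds=[-4,4]  new=[-2,4]  stable

Least fixpoint reached:
  node 0: [-4,2]
  node 1: [-4,4]
  node 2: [-4,4]
  node 3: [-2,4]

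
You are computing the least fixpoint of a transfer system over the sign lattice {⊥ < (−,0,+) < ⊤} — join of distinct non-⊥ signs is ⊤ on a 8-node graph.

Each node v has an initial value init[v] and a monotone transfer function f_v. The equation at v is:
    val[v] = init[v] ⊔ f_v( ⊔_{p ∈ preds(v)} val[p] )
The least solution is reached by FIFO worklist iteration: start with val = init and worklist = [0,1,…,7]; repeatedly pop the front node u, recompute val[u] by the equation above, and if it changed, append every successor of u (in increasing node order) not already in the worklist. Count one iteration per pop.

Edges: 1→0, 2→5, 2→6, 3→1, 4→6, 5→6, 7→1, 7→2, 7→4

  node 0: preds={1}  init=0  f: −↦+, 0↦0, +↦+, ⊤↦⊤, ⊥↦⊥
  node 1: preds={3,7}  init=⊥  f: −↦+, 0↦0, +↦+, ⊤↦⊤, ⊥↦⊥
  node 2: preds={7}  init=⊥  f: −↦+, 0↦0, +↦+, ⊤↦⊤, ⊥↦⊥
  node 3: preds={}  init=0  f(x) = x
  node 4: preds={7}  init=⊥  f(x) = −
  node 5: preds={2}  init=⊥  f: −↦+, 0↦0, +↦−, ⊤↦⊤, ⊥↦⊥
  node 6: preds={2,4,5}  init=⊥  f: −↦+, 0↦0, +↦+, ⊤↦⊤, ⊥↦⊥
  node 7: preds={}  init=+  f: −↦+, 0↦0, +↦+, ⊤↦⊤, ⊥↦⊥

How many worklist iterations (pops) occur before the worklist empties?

Trace (9 dequeues):
  [1] u=0 | in ⊥ | out 0 | ==
  [2] u=1 | in ⊤ | out ⊤ | prev ⊥ | push {0}
  [3] u=2 | in + | out + | prev ⊥ | push {}
  [4] u=3 | in ⊥ | out 0 | ==
  [5] u=4 | in + | out − | prev ⊥ | push {}
  [6] u=5 | in + | out − | prev ⊥ | push {}
  [7] u=6 | in ⊤ | out ⊤ | prev ⊥ | push {}
  [8] u=7 | in ⊥ | out + | ==
  [9] u=0 | in ⊤ | out ⊤ | prev 0 | push {}

Converged values:
  [0] ⊤
  [1] ⊤
  [2] +
  [3] 0
  [4] −
  [5] −
  [6] ⊤
  [7] +

9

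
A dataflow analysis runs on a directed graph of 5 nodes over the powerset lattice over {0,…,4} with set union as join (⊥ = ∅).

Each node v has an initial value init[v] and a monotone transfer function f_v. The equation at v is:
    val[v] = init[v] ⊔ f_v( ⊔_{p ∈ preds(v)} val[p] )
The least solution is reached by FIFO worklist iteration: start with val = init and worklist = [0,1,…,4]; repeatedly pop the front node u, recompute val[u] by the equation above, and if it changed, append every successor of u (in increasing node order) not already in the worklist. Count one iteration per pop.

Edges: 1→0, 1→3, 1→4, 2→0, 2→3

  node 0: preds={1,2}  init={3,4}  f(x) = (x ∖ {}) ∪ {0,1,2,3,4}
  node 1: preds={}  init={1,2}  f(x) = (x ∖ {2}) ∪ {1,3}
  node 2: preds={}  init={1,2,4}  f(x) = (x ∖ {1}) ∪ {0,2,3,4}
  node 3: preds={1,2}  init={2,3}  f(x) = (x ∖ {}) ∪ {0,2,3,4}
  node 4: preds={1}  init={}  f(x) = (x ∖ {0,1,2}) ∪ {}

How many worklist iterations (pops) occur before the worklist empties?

6

Iteration log — 6 steps:
  step 1. node 0  ⊔preds={1,2,4}  new={0,1,2,3,4}  old={3,4}  +wl: 
  step 2. node 1  ⊔preds={}  new={1,2,3}  old={1,2}  +wl: 0
  step 3. node 2  ⊔preds={}  new={0,1,2,3,4}  old={1,2,4}  +wl: 
  step 4. node 3  ⊔preds={0,1,2,3,4}  new={0,1,2,3,4}  old={2,3}  +wl: 
  step 5. node 4  ⊔preds={1,2,3}  new={3}  old={}  +wl: 
  step 6. node 0  ⊔preds={0,1,2,3,4}  new={0,1,2,3,4}  stable

Least fixpoint reached:
  node 0: {0,1,2,3,4}
  node 1: {1,2,3}
  node 2: {0,1,2,3,4}
  node 3: {0,1,2,3,4}
  node 4: {3}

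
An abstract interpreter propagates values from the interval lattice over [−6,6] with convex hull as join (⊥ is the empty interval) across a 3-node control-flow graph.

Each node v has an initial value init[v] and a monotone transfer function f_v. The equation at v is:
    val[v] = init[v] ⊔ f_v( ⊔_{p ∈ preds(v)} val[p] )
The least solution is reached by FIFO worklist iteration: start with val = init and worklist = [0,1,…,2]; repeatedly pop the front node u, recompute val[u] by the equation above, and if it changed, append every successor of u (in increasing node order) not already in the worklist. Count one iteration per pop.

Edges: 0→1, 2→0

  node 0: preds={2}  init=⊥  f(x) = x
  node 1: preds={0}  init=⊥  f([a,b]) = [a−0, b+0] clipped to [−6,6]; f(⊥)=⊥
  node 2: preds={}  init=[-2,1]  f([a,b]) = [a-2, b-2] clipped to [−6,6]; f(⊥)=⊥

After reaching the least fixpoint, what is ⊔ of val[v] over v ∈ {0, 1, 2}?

[-2,1]

Worklist (3 pops):
  #1 pop 0: in=[-2,1] → [-2,1] (was ⊥); enqueue []
  #2 pop 1: in=[-2,1] → [-2,1] (was ⊥); enqueue []
  #3 pop 2: in=⊥ → [-2,1] (no change)

Fixpoint:
  val[0] = [-2,1]
  val[1] = [-2,1]
  val[2] = [-2,1]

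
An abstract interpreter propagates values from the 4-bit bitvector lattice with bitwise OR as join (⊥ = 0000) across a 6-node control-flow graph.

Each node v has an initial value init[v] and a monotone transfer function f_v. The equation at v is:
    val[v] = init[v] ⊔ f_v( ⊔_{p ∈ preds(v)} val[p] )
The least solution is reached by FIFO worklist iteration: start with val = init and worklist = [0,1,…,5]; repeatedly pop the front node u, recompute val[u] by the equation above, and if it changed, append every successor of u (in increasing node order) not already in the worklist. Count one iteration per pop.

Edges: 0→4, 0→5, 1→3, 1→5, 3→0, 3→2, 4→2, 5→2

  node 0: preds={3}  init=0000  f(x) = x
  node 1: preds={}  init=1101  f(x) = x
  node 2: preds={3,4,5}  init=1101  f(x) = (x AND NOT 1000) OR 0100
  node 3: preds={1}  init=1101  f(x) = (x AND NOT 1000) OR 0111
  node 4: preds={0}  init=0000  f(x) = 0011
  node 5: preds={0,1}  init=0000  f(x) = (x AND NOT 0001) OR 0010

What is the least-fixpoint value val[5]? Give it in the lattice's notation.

1110

Worklist (10 pops):
  #1 pop 0: in=1101 → 1101 (was 0000); enqueue []
  #2 pop 1: in=0000 → 1101 (no change)
  #3 pop 2: in=1101 → 1101 (no change)
  #4 pop 3: in=1101 → 1111 (was 1101); enqueue [0,2]
  #5 pop 4: in=1101 → 0011 (was 0000); enqueue []
  #6 pop 5: in=1101 → 1110 (was 0000); enqueue []
  #7 pop 0: in=1111 → 1111 (was 1101); enqueue [4,5]
  #8 pop 2: in=1111 → 1111 (was 1101); enqueue []
  #9 pop 4: in=1111 → 0011 (no change)
  #10 pop 5: in=1111 → 1110 (no change)

Fixpoint:
  val[0] = 1111
  val[1] = 1101
  val[2] = 1111
  val[3] = 1111
  val[4] = 0011
  val[5] = 1110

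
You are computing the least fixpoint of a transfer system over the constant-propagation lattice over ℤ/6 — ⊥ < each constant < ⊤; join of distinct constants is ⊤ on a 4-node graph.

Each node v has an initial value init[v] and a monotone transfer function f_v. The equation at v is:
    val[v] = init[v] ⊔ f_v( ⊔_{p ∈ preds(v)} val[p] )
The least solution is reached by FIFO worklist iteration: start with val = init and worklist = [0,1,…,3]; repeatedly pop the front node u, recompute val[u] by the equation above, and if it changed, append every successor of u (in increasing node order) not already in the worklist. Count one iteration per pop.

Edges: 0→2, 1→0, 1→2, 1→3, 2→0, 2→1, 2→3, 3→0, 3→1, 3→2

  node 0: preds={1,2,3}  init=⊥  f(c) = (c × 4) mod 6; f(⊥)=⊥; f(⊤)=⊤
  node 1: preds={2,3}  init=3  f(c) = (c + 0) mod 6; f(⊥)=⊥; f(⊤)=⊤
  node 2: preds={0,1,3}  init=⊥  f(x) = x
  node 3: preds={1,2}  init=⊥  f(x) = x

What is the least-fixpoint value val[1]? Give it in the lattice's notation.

⊤

Trace (9 dequeues):
  [1] u=0 | in 3 | out 0 | prev ⊥ | push {}
  [2] u=1 | in ⊥ | out 3 | ==
  [3] u=2 | in ⊤ | out ⊤ | prev ⊥ | push {0,1}
  [4] u=3 | in ⊤ | out ⊤ | prev ⊥ | push {2}
  [5] u=0 | in ⊤ | out ⊤ | prev 0 | push {}
  [6] u=1 | in ⊤ | out ⊤ | prev 3 | push {0,3}
  [7] u=2 | in ⊤ | out ⊤ | ==
  [8] u=0 | in ⊤ | out ⊤ | ==
  [9] u=3 | in ⊤ | out ⊤ | ==

Converged values:
  [0] ⊤
  [1] ⊤
  [2] ⊤
  [3] ⊤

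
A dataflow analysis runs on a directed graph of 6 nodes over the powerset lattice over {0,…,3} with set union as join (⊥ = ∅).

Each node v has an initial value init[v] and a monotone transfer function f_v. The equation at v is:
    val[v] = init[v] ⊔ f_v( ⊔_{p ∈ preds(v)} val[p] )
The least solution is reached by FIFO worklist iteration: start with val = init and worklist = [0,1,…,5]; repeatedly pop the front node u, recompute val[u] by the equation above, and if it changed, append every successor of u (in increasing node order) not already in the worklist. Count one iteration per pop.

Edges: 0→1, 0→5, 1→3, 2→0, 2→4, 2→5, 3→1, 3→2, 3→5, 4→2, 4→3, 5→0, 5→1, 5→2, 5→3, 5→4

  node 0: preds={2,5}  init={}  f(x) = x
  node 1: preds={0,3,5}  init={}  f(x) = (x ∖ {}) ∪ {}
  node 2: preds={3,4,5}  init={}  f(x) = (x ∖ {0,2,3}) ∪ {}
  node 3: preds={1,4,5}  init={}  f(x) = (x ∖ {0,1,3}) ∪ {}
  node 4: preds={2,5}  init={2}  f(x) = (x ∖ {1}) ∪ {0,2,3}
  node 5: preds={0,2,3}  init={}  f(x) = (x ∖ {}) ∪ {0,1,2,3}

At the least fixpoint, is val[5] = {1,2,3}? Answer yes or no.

Iteration log — 13 steps:
  step 1. node 0  ⊔preds={}  new={}  stable
  step 2. node 1  ⊔preds={}  new={}  stable
  step 3. node 2  ⊔preds={2}  new={}  stable
  step 4. node 3  ⊔preds={2}  new={2}  old={}  +wl: 1,2
  step 5. node 4  ⊔preds={}  new={0,2,3}  old={2}  +wl: 3
  step 6. node 5  ⊔preds={2}  new={0,1,2,3}  old={}  +wl: 0,4
  step 7. node 1  ⊔preds={0,1,2,3}  new={0,1,2,3}  old={}  +wl: 
  step 8. node 2  ⊔preds={0,1,2,3}  new={1}  old={}  +wl: 5
  step 9. node 3  ⊔preds={0,1,2,3}  new={2}  stable
  step 10. node 0  ⊔preds={0,1,2,3}  new={0,1,2,3}  old={}  +wl: 1
  step 11. node 4  ⊔preds={0,1,2,3}  new={0,2,3}  stable
  step 12. node 5  ⊔preds={0,1,2,3}  new={0,1,2,3}  stable
  step 13. node 1  ⊔preds={0,1,2,3}  new={0,1,2,3}  stable

Least fixpoint reached:
  node 0: {0,1,2,3}
  node 1: {0,1,2,3}
  node 2: {1}
  node 3: {2}
  node 4: {0,2,3}
  node 5: {0,1,2,3}

no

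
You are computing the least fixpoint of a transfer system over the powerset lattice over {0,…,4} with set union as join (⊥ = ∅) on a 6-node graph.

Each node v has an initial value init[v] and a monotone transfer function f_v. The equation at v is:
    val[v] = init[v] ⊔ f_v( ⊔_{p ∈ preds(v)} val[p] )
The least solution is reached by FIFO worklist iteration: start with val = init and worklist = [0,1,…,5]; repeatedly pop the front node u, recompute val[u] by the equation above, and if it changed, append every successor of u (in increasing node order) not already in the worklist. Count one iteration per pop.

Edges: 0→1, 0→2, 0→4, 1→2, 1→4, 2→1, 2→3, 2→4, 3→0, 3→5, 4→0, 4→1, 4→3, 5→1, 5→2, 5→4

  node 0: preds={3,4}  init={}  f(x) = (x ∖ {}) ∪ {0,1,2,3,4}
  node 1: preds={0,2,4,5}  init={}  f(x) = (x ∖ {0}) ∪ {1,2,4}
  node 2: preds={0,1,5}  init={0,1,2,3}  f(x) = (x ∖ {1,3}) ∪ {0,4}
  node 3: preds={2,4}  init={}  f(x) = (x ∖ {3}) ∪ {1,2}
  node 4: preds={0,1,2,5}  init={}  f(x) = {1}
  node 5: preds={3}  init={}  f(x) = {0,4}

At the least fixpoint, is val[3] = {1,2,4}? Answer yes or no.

Worklist (11 pops):
  #1 pop 0: in={} → {0,1,2,3,4} (was {}); enqueue []
  #2 pop 1: in={0,1,2,3,4} → {1,2,3,4} (was {}); enqueue []
  #3 pop 2: in={0,1,2,3,4} → {0,1,2,3,4} (was {0,1,2,3}); enqueue [1]
  #4 pop 3: in={0,1,2,3,4} → {0,1,2,4} (was {}); enqueue [0]
  #5 pop 4: in={0,1,2,3,4} → {1} (was {}); enqueue [3]
  #6 pop 5: in={0,1,2,4} → {0,4} (was {}); enqueue [2,4]
  #7 pop 1: in={0,1,2,3,4} → {1,2,3,4} (no change)
  #8 pop 0: in={0,1,2,4} → {0,1,2,3,4} (no change)
  #9 pop 3: in={0,1,2,3,4} → {0,1,2,4} (no change)
  #10 pop 2: in={0,1,2,3,4} → {0,1,2,3,4} (no change)
  #11 pop 4: in={0,1,2,3,4} → {1} (no change)

Fixpoint:
  val[0] = {0,1,2,3,4}
  val[1] = {1,2,3,4}
  val[2] = {0,1,2,3,4}
  val[3] = {0,1,2,4}
  val[4] = {1}
  val[5] = {0,4}

no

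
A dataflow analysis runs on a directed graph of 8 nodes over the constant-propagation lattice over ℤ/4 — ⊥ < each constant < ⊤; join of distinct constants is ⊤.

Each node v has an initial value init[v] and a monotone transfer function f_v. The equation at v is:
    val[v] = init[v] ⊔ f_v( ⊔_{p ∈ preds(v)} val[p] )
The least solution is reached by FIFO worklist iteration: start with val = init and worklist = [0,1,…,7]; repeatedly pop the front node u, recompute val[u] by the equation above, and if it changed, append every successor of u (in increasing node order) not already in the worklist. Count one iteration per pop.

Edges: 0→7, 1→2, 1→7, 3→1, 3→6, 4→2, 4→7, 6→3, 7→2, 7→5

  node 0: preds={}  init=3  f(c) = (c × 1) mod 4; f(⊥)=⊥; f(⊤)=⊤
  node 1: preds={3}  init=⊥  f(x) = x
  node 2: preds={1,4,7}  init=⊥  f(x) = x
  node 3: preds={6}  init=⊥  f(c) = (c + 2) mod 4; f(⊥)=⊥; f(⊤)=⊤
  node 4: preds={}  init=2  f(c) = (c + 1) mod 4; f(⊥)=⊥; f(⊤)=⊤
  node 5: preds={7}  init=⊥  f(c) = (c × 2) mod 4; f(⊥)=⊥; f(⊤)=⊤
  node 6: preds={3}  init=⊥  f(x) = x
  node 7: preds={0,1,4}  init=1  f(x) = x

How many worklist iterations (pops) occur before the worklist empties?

Iteration log — 10 steps:
  step 1. node 0  ⊔preds=⊥  new=3  stable
  step 2. node 1  ⊔preds=⊥  new=⊥  stable
  step 3. node 2  ⊔preds=⊤  new=⊤  old=⊥  +wl: 
  step 4. node 3  ⊔preds=⊥  new=⊥  stable
  step 5. node 4  ⊔preds=⊥  new=2  stable
  step 6. node 5  ⊔preds=1  new=2  old=⊥  +wl: 
  step 7. node 6  ⊔preds=⊥  new=⊥  stable
  step 8. node 7  ⊔preds=⊤  new=⊤  old=1  +wl: 2,5
  step 9. node 2  ⊔preds=⊤  new=⊤  stable
  step 10. node 5  ⊔preds=⊤  new=⊤  old=2  +wl: 

Least fixpoint reached:
  node 0: 3
  node 1: ⊥
  node 2: ⊤
  node 3: ⊥
  node 4: 2
  node 5: ⊤
  node 6: ⊥
  node 7: ⊤

10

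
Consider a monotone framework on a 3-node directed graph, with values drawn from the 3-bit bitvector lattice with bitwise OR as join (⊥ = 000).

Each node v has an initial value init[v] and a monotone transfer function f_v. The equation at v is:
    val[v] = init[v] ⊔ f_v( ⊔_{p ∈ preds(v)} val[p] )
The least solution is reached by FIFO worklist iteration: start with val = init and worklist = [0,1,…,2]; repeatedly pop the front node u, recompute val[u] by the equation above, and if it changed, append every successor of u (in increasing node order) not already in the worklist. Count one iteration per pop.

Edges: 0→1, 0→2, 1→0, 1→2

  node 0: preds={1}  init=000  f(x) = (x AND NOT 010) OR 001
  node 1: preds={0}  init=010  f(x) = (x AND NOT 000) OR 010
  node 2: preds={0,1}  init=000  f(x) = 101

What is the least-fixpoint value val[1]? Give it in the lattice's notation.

Iteration log — 4 steps:
  step 1. node 0  ⊔preds=010  new=001  old=000  +wl: 
  step 2. node 1  ⊔preds=001  new=011  old=010  +wl: 0
  step 3. node 2  ⊔preds=011  new=101  old=000  +wl: 
  step 4. node 0  ⊔preds=011  new=001  stable

Least fixpoint reached:
  node 0: 001
  node 1: 011
  node 2: 101

011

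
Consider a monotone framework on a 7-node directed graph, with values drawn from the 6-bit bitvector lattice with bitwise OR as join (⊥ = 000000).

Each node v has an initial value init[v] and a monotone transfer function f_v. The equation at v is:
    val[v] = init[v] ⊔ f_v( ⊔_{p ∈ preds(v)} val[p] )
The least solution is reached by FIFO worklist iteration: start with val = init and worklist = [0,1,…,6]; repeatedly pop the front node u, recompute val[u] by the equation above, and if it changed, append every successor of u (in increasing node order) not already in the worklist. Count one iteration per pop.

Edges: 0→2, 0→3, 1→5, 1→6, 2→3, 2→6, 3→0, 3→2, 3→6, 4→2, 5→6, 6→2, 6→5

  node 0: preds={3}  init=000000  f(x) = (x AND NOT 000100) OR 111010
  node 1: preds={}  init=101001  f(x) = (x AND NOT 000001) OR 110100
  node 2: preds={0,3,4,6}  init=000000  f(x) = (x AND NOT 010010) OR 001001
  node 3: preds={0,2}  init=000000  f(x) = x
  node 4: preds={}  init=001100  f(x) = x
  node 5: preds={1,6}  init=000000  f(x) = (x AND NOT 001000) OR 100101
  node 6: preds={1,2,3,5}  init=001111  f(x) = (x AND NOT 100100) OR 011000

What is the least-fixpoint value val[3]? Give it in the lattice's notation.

111111

Iteration log — 11 steps:
  step 1. node 0  ⊔preds=000000  new=111010  old=000000  +wl: 
  step 2. node 1  ⊔preds=000000  new=111101  old=101001  +wl: 
  step 3. node 2  ⊔preds=111111  new=101101  old=000000  +wl: 
  step 4. node 3  ⊔preds=111111  new=111111  old=000000  +wl: 0,2
  step 5. node 4  ⊔preds=000000  new=001100  stable
  step 6. node 5  ⊔preds=111111  new=110111  old=000000  +wl: 
  step 7. node 6  ⊔preds=111111  new=011111  old=001111  +wl: 5
  step 8. node 0  ⊔preds=111111  new=111011  old=111010  +wl: 3
  step 9. node 2  ⊔preds=111111  new=101101  stable
  step 10. node 5  ⊔preds=111111  new=110111  stable
  step 11. node 3  ⊔preds=111111  new=111111  stable

Least fixpoint reached:
  node 0: 111011
  node 1: 111101
  node 2: 101101
  node 3: 111111
  node 4: 001100
  node 5: 110111
  node 6: 011111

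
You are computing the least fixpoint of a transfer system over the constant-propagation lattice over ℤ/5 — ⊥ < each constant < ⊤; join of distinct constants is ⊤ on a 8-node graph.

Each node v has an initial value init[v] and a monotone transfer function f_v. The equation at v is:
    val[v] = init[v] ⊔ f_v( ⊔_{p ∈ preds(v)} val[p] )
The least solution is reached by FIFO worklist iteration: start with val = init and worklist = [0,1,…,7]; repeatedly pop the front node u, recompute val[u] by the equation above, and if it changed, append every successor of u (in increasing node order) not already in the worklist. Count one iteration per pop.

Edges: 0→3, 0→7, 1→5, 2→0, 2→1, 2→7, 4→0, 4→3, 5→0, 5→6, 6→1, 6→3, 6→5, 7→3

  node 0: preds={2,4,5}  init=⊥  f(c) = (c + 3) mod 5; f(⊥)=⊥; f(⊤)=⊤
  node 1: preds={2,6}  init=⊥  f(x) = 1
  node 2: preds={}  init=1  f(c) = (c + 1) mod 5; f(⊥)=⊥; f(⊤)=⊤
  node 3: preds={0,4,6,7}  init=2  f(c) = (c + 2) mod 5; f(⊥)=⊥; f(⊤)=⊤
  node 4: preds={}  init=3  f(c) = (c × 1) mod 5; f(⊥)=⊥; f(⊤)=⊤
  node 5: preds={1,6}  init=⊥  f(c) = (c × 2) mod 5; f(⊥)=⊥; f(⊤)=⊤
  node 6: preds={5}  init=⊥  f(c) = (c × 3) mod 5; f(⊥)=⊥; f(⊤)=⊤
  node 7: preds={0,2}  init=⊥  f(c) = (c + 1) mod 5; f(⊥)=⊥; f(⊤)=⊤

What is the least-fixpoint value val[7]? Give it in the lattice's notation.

⊤

Worklist (12 pops):
  #1 pop 0: in=⊤ → ⊤ (was ⊥); enqueue []
  #2 pop 1: in=1 → 1 (was ⊥); enqueue []
  #3 pop 2: in=⊥ → 1 (no change)
  #4 pop 3: in=⊤ → ⊤ (was 2); enqueue []
  #5 pop 4: in=⊥ → 3 (no change)
  #6 pop 5: in=1 → 2 (was ⊥); enqueue [0]
  #7 pop 6: in=2 → 1 (was ⊥); enqueue [1,3,5]
  #8 pop 7: in=⊤ → ⊤ (was ⊥); enqueue []
  #9 pop 0: in=⊤ → ⊤ (no change)
  #10 pop 1: in=1 → 1 (no change)
  #11 pop 3: in=⊤ → ⊤ (no change)
  #12 pop 5: in=1 → 2 (no change)

Fixpoint:
  val[0] = ⊤
  val[1] = 1
  val[2] = 1
  val[3] = ⊤
  val[4] = 3
  val[5] = 2
  val[6] = 1
  val[7] = ⊤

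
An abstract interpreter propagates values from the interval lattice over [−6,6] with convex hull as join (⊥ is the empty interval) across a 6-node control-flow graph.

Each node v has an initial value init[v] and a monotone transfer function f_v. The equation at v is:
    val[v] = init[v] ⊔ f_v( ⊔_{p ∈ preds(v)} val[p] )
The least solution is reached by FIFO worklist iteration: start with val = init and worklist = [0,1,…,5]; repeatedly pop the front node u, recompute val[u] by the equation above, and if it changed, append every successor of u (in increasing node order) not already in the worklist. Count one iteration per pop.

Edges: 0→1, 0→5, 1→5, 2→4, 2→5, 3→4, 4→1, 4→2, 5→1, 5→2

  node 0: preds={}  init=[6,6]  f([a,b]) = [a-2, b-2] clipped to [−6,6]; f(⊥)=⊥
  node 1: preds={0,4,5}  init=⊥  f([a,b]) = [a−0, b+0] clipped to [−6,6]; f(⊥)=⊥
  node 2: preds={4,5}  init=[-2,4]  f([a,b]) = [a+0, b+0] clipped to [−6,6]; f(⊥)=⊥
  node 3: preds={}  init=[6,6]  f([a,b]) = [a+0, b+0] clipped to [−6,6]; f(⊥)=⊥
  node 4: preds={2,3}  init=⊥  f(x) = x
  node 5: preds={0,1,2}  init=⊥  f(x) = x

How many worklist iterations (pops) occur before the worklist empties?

Worklist (10 pops):
  #1 pop 0: in=⊥ → [6,6] (no change)
  #2 pop 1: in=[6,6] → [6,6] (was ⊥); enqueue []
  #3 pop 2: in=⊥ → [-2,4] (no change)
  #4 pop 3: in=⊥ → [6,6] (no change)
  #5 pop 4: in=[-2,6] → [-2,6] (was ⊥); enqueue [1,2]
  #6 pop 5: in=[-2,6] → [-2,6] (was ⊥); enqueue []
  #7 pop 1: in=[-2,6] → [-2,6] (was [6,6]); enqueue [5]
  #8 pop 2: in=[-2,6] → [-2,6] (was [-2,4]); enqueue [4]
  #9 pop 5: in=[-2,6] → [-2,6] (no change)
  #10 pop 4: in=[-2,6] → [-2,6] (no change)

Fixpoint:
  val[0] = [6,6]
  val[1] = [-2,6]
  val[2] = [-2,6]
  val[3] = [6,6]
  val[4] = [-2,6]
  val[5] = [-2,6]

10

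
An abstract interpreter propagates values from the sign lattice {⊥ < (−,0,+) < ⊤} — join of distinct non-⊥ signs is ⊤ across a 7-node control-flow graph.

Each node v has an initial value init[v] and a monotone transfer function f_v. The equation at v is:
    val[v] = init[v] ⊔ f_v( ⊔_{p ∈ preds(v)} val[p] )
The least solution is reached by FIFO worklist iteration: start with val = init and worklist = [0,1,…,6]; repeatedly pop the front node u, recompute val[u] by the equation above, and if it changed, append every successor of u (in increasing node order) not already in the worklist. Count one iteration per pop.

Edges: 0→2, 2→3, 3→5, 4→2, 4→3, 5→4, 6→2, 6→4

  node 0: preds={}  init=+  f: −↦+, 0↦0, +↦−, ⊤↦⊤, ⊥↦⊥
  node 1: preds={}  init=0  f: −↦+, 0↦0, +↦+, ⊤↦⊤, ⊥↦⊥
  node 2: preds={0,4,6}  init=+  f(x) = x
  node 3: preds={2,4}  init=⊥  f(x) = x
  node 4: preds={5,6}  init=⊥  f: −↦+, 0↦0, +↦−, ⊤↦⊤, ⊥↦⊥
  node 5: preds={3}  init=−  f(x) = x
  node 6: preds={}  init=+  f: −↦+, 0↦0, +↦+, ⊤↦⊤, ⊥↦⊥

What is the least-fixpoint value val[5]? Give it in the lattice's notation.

Trace (11 dequeues):
  [1] u=0 | in ⊥ | out + | ==
  [2] u=1 | in ⊥ | out 0 | ==
  [3] u=2 | in + | out + | ==
  [4] u=3 | in + | out + | prev ⊥ | push {}
  [5] u=4 | in ⊤ | out ⊤ | prev ⊥ | push {2,3}
  [6] u=5 | in + | out ⊤ | prev − | push {4}
  [7] u=6 | in ⊥ | out + | ==
  [8] u=2 | in ⊤ | out ⊤ | prev + | push {}
  [9] u=3 | in ⊤ | out ⊤ | prev + | push {5}
  [10] u=4 | in ⊤ | out ⊤ | ==
  [11] u=5 | in ⊤ | out ⊤ | ==

Converged values:
  [0] +
  [1] 0
  [2] ⊤
  [3] ⊤
  [4] ⊤
  [5] ⊤
  [6] +

⊤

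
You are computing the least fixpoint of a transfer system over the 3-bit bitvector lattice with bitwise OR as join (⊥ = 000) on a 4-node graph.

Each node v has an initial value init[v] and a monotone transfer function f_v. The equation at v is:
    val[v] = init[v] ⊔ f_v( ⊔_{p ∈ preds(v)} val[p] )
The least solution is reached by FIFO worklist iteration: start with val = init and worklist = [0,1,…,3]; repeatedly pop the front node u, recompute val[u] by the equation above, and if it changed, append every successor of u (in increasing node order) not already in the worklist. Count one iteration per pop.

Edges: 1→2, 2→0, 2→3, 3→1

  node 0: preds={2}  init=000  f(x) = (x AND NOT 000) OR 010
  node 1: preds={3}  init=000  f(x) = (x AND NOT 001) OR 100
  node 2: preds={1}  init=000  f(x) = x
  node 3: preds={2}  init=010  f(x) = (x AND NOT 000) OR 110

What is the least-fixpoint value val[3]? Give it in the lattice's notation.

110

Trace (6 dequeues):
  [1] u=0 | in 000 | out 010 | prev 000 | push {}
  [2] u=1 | in 010 | out 110 | prev 000 | push {}
  [3] u=2 | in 110 | out 110 | prev 000 | push {0}
  [4] u=3 | in 110 | out 110 | prev 010 | push {1}
  [5] u=0 | in 110 | out 110 | prev 010 | push {}
  [6] u=1 | in 110 | out 110 | ==

Converged values:
  [0] 110
  [1] 110
  [2] 110
  [3] 110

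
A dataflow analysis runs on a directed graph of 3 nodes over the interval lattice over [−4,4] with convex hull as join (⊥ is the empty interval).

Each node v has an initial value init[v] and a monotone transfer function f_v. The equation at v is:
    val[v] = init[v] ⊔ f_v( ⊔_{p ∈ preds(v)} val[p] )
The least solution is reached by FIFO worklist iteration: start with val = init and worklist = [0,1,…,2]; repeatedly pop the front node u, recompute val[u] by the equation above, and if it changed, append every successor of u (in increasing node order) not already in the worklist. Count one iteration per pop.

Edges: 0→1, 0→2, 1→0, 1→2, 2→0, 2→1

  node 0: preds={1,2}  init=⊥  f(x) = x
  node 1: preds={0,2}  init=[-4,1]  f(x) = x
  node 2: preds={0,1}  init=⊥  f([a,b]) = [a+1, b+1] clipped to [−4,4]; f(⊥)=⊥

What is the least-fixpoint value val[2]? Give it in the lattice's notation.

[-3,4]

Iteration log — 13 steps:
  step 1. node 0  ⊔preds=[-4,1]  new=[-4,1]  old=⊥  +wl: 
  step 2. node 1  ⊔preds=[-4,1]  new=[-4,1]  stable
  step 3. node 2  ⊔preds=[-4,1]  new=[-3,2]  old=⊥  +wl: 0,1
  step 4. node 0  ⊔preds=[-4,2]  new=[-4,2]  old=[-4,1]  +wl: 2
  step 5. node 1  ⊔preds=[-4,2]  new=[-4,2]  old=[-4,1]  +wl: 0
  step 6. node 2  ⊔preds=[-4,2]  new=[-3,3]  old=[-3,2]  +wl: 1
  step 7. node 0  ⊔preds=[-4,3]  new=[-4,3]  old=[-4,2]  +wl: 2
  step 8. node 1  ⊔preds=[-4,3]  new=[-4,3]  old=[-4,2]  +wl: 0
  step 9. node 2  ⊔preds=[-4,3]  new=[-3,4]  old=[-3,3]  +wl: 1
  step 10. node 0  ⊔preds=[-4,4]  new=[-4,4]  old=[-4,3]  +wl: 2
  step 11. node 1  ⊔preds=[-4,4]  new=[-4,4]  old=[-4,3]  +wl: 0
  step 12. node 2  ⊔preds=[-4,4]  new=[-3,4]  stable
  step 13. node 0  ⊔preds=[-4,4]  new=[-4,4]  stable

Least fixpoint reached:
  node 0: [-4,4]
  node 1: [-4,4]
  node 2: [-3,4]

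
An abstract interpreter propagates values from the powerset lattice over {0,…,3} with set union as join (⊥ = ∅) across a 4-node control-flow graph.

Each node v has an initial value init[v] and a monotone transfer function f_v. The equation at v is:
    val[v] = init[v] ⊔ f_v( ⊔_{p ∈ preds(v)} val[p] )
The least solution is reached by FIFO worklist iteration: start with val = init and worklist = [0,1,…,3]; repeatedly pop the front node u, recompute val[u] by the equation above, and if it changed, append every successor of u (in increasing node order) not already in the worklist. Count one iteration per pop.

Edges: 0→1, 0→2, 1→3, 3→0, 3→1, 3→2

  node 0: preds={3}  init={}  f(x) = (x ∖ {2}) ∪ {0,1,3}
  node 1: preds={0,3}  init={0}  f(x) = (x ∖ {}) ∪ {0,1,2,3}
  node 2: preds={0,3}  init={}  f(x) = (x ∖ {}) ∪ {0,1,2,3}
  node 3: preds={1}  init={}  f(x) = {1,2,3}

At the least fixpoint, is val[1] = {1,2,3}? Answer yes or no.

no

Trace (7 dequeues):
  [1] u=0 | in {} | out {0,1,3} | prev {} | push {}
  [2] u=1 | in {0,1,3} | out {0,1,2,3} | prev {0} | push {}
  [3] u=2 | in {0,1,3} | out {0,1,2,3} | prev {} | push {}
  [4] u=3 | in {0,1,2,3} | out {1,2,3} | prev {} | push {0,1,2}
  [5] u=0 | in {1,2,3} | out {0,1,3} | ==
  [6] u=1 | in {0,1,2,3} | out {0,1,2,3} | ==
  [7] u=2 | in {0,1,2,3} | out {0,1,2,3} | ==

Converged values:
  [0] {0,1,3}
  [1] {0,1,2,3}
  [2] {0,1,2,3}
  [3] {1,2,3}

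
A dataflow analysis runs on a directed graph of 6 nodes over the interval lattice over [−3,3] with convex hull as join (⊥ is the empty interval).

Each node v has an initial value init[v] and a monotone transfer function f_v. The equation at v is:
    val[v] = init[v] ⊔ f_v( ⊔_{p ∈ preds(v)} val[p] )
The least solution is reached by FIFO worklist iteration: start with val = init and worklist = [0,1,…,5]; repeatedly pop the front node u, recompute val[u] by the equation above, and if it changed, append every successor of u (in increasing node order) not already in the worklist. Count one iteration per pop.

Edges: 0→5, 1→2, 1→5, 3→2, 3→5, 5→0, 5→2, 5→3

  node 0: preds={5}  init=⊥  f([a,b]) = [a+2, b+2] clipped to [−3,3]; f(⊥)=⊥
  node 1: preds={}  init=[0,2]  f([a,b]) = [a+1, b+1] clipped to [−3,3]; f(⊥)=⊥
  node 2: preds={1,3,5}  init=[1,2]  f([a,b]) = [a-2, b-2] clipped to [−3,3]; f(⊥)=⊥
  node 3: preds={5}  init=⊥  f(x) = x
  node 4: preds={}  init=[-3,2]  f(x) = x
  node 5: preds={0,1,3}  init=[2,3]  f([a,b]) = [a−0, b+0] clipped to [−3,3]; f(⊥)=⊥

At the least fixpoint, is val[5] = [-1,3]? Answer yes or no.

no

Trace (11 dequeues):
  [1] u=0 | in [2,3] | out [3,3] | prev ⊥ | push {}
  [2] u=1 | in ⊥ | out [0,2] | ==
  [3] u=2 | in [0,3] | out [-2,2] | prev [1,2] | push {}
  [4] u=3 | in [2,3] | out [2,3] | prev ⊥ | push {2}
  [5] u=4 | in ⊥ | out [-3,2] | ==
  [6] u=5 | in [0,3] | out [0,3] | prev [2,3] | push {0,3}
  [7] u=2 | in [0,3] | out [-2,2] | ==
  [8] u=0 | in [0,3] | out [2,3] | prev [3,3] | push {5}
  [9] u=3 | in [0,3] | out [0,3] | prev [2,3] | push {2}
  [10] u=5 | in [0,3] | out [0,3] | ==
  [11] u=2 | in [0,3] | out [-2,2] | ==

Converged values:
  [0] [2,3]
  [1] [0,2]
  [2] [-2,2]
  [3] [0,3]
  [4] [-3,2]
  [5] [0,3]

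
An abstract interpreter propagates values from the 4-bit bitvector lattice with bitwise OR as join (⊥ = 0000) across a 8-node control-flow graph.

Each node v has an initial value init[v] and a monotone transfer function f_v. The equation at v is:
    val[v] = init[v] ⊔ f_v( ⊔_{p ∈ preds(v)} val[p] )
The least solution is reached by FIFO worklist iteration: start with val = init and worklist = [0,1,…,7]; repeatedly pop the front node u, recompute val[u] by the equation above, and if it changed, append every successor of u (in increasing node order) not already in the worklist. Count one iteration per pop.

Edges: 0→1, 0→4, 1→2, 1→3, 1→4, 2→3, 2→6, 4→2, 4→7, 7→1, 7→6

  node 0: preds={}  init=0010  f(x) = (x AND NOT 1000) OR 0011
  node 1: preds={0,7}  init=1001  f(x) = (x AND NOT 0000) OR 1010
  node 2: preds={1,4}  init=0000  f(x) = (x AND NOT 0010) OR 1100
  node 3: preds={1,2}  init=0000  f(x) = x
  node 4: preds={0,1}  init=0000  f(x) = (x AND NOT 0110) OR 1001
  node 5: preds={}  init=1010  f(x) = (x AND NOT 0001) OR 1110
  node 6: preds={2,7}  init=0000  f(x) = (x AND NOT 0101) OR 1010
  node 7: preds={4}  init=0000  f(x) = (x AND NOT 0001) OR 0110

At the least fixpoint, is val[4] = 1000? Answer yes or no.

no

Trace (14 dequeues):
  [1] u=0 | in 0000 | out 0011 | prev 0010 | push {}
  [2] u=1 | in 0011 | out 1011 | prev 1001 | push {}
  [3] u=2 | in 1011 | out 1101 | prev 0000 | push {}
  [4] u=3 | in 1111 | out 1111 | prev 0000 | push {}
  [5] u=4 | in 1011 | out 1001 | prev 0000 | push {2}
  [6] u=5 | in 0000 | out 1110 | prev 1010 | push {}
  [7] u=6 | in 1101 | out 1010 | prev 0000 | push {}
  [8] u=7 | in 1001 | out 1110 | prev 0000 | push {1,6}
  [9] u=2 | in 1011 | out 1101 | ==
  [10] u=1 | in 1111 | out 1111 | prev 1011 | push {2,3,4}
  [11] u=6 | in 1111 | out 1010 | ==
  [12] u=2 | in 1111 | out 1101 | ==
  [13] u=3 | in 1111 | out 1111 | ==
  [14] u=4 | in 1111 | out 1001 | ==

Converged values:
  [0] 0011
  [1] 1111
  [2] 1101
  [3] 1111
  [4] 1001
  [5] 1110
  [6] 1010
  [7] 1110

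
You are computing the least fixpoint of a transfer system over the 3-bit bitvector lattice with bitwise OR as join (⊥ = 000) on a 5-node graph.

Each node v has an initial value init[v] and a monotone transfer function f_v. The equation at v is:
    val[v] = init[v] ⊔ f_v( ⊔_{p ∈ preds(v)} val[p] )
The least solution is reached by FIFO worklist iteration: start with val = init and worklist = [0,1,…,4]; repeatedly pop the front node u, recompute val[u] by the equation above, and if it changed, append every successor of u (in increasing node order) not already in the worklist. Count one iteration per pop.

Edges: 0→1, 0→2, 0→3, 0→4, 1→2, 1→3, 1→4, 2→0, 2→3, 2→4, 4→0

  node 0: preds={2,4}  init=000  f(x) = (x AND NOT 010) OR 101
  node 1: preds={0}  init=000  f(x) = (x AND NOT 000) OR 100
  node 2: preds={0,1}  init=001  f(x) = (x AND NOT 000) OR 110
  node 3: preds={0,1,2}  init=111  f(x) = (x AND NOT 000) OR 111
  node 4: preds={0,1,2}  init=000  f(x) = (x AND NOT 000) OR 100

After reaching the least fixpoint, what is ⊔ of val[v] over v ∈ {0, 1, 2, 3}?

Iteration log — 6 steps:
  step 1. node 0  ⊔preds=001  new=101  old=000  +wl: 
  step 2. node 1  ⊔preds=101  new=101  old=000  +wl: 
  step 3. node 2  ⊔preds=101  new=111  old=001  +wl: 0
  step 4. node 3  ⊔preds=111  new=111  stable
  step 5. node 4  ⊔preds=111  new=111  old=000  +wl: 
  step 6. node 0  ⊔preds=111  new=101  stable

Least fixpoint reached:
  node 0: 101
  node 1: 101
  node 2: 111
  node 3: 111
  node 4: 111

111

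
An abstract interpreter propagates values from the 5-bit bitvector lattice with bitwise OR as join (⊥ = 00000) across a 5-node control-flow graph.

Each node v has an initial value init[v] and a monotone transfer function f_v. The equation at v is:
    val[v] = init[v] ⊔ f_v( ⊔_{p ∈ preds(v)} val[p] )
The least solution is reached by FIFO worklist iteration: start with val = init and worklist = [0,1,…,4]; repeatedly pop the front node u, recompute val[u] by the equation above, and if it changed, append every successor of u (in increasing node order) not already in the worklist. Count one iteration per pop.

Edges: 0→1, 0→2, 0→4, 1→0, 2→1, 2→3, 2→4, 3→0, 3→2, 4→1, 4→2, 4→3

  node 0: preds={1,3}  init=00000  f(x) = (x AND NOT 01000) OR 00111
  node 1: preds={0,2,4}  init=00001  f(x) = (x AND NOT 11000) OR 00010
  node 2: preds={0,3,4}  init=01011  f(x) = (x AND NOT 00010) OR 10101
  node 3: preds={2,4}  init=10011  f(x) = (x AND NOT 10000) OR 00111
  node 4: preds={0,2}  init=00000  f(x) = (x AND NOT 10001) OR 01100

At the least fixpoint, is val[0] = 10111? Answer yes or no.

Trace (9 dequeues):
  [1] u=0 | in 10011 | out 10111 | prev 00000 | push {}
  [2] u=1 | in 11111 | out 00111 | prev 00001 | push {0}
  [3] u=2 | in 10111 | out 11111 | prev 01011 | push {1}
  [4] u=3 | in 11111 | out 11111 | prev 10011 | push {2}
  [5] u=4 | in 11111 | out 01110 | prev 00000 | push {3}
  [6] u=0 | in 11111 | out 10111 | ==
  [7] u=1 | in 11111 | out 00111 | ==
  [8] u=2 | in 11111 | out 11111 | ==
  [9] u=3 | in 11111 | out 11111 | ==

Converged values:
  [0] 10111
  [1] 00111
  [2] 11111
  [3] 11111
  [4] 01110

yes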